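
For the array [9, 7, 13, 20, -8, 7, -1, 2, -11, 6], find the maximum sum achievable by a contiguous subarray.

Using Kadane's algorithm on [9, 7, 13, 20, -8, 7, -1, 2, -11, 6]:

Scanning through the array:
Position 1 (value 7): max_ending_here = 16, max_so_far = 16
Position 2 (value 13): max_ending_here = 29, max_so_far = 29
Position 3 (value 20): max_ending_here = 49, max_so_far = 49
Position 4 (value -8): max_ending_here = 41, max_so_far = 49
Position 5 (value 7): max_ending_here = 48, max_so_far = 49
Position 6 (value -1): max_ending_here = 47, max_so_far = 49
Position 7 (value 2): max_ending_here = 49, max_so_far = 49
Position 8 (value -11): max_ending_here = 38, max_so_far = 49
Position 9 (value 6): max_ending_here = 44, max_so_far = 49

Maximum subarray: [9, 7, 13, 20]
Maximum sum: 49

The maximum subarray is [9, 7, 13, 20] with sum 49. This subarray runs from index 0 to index 3.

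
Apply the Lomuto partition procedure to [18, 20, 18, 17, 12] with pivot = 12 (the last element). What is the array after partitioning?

Lomuto partition with pivot = 12:

Initial array: [18, 20, 18, 17, 12]

arr[0]=18 > 12: no swap
arr[1]=20 > 12: no swap
arr[2]=18 > 12: no swap
arr[3]=17 > 12: no swap

Place pivot at position 0: [12, 20, 18, 17, 18]
Pivot position: 0

After partitioning with pivot 12, the array becomes [12, 20, 18, 17, 18]. The pivot is placed at index 0. All elements to the left of the pivot are <= 12, and all elements to the right are > 12.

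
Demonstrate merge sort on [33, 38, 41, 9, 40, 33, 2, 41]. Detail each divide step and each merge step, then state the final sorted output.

Merge sort trace:

Split: [33, 38, 41, 9, 40, 33, 2, 41] -> [33, 38, 41, 9] and [40, 33, 2, 41]
  Split: [33, 38, 41, 9] -> [33, 38] and [41, 9]
    Split: [33, 38] -> [33] and [38]
    Merge: [33] + [38] -> [33, 38]
    Split: [41, 9] -> [41] and [9]
    Merge: [41] + [9] -> [9, 41]
  Merge: [33, 38] + [9, 41] -> [9, 33, 38, 41]
  Split: [40, 33, 2, 41] -> [40, 33] and [2, 41]
    Split: [40, 33] -> [40] and [33]
    Merge: [40] + [33] -> [33, 40]
    Split: [2, 41] -> [2] and [41]
    Merge: [2] + [41] -> [2, 41]
  Merge: [33, 40] + [2, 41] -> [2, 33, 40, 41]
Merge: [9, 33, 38, 41] + [2, 33, 40, 41] -> [2, 9, 33, 33, 38, 40, 41, 41]

Final sorted array: [2, 9, 33, 33, 38, 40, 41, 41]

The merge sort proceeds by recursively splitting the array and merging sorted halves.
After all merges, the sorted array is [2, 9, 33, 33, 38, 40, 41, 41].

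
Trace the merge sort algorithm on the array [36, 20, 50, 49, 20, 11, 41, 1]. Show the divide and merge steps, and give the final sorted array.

Merge sort trace:

Split: [36, 20, 50, 49, 20, 11, 41, 1] -> [36, 20, 50, 49] and [20, 11, 41, 1]
  Split: [36, 20, 50, 49] -> [36, 20] and [50, 49]
    Split: [36, 20] -> [36] and [20]
    Merge: [36] + [20] -> [20, 36]
    Split: [50, 49] -> [50] and [49]
    Merge: [50] + [49] -> [49, 50]
  Merge: [20, 36] + [49, 50] -> [20, 36, 49, 50]
  Split: [20, 11, 41, 1] -> [20, 11] and [41, 1]
    Split: [20, 11] -> [20] and [11]
    Merge: [20] + [11] -> [11, 20]
    Split: [41, 1] -> [41] and [1]
    Merge: [41] + [1] -> [1, 41]
  Merge: [11, 20] + [1, 41] -> [1, 11, 20, 41]
Merge: [20, 36, 49, 50] + [1, 11, 20, 41] -> [1, 11, 20, 20, 36, 41, 49, 50]

Final sorted array: [1, 11, 20, 20, 36, 41, 49, 50]

The merge sort proceeds by recursively splitting the array and merging sorted halves.
After all merges, the sorted array is [1, 11, 20, 20, 36, 41, 49, 50].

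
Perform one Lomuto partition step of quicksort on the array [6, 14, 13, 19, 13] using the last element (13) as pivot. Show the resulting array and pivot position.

Lomuto partition with pivot = 13:

Initial array: [6, 14, 13, 19, 13]

arr[0]=6 <= 13: swap with position 0, array becomes [6, 14, 13, 19, 13]
arr[1]=14 > 13: no swap
arr[2]=13 <= 13: swap with position 1, array becomes [6, 13, 14, 19, 13]
arr[3]=19 > 13: no swap

Place pivot at position 2: [6, 13, 13, 19, 14]
Pivot position: 2

After partitioning with pivot 13, the array becomes [6, 13, 13, 19, 14]. The pivot is placed at index 2. All elements to the left of the pivot are <= 13, and all elements to the right are > 13.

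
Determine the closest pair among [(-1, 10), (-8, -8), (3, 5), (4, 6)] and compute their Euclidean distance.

Computing all pairwise distances among 4 points:

d((-1, 10), (-8, -8)) = 19.3132
d((-1, 10), (3, 5)) = 6.4031
d((-1, 10), (4, 6)) = 6.4031
d((-8, -8), (3, 5)) = 17.0294
d((-8, -8), (4, 6)) = 18.4391
d((3, 5), (4, 6)) = 1.4142 <-- minimum

Closest pair: (3, 5) and (4, 6) with distance 1.4142

The closest pair is (3, 5) and (4, 6) with Euclidean distance 1.4142. For 4 points, brute-force pairwise comparison is shown above. For large n, the divide-and-conquer algorithm (sort by x, recurse on halves, check the dividing strip) achieves O(n log n).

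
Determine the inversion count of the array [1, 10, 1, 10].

Finding inversions in [1, 10, 1, 10]:

(1, 2): arr[1]=10 > arr[2]=1

Total inversions: 1

The array has 1 inversion(s): (1,2). Each pair (i,j) satisfies i < j and arr[i] > arr[j].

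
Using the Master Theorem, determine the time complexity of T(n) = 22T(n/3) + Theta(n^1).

Master Theorem for T(n) = 22T(n/3) + O(n^1):

a = 22, b = 3, c = 1
log_b(a) = log_3(22) = 2.8136

Case 1: c = 1 < log_3(22) = 2.8136
T(n) = O(n^(log_3 22))

For T(n) = 22T(n/3) + O(n^1): log_3(22) = 2.8136. This is Case 1 of the Master Theorem (c < log_b(a), work dominated by leaves), giving O(n^(log_3 22)).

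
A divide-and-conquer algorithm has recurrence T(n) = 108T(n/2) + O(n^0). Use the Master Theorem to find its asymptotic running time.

Master Theorem for T(n) = 108T(n/2) + O(n^0):

a = 108, b = 2, c = 0
log_b(a) = log_2(108) = 6.7549

Case 1: c = 0 < log_2(108) = 6.7549
T(n) = O(n^(log_2 108))

For T(n) = 108T(n/2) + O(n^0): log_2(108) = 6.7549. This is Case 1 of the Master Theorem (c < log_b(a), work dominated by leaves), giving O(n^(log_2 108)).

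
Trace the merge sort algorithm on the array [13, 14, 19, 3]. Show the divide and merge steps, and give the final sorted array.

Merge sort trace:

Split: [13, 14, 19, 3] -> [13, 14] and [19, 3]
  Split: [13, 14] -> [13] and [14]
  Merge: [13] + [14] -> [13, 14]
  Split: [19, 3] -> [19] and [3]
  Merge: [19] + [3] -> [3, 19]
Merge: [13, 14] + [3, 19] -> [3, 13, 14, 19]

Final sorted array: [3, 13, 14, 19]

The merge sort proceeds by recursively splitting the array and merging sorted halves.
After all merges, the sorted array is [3, 13, 14, 19].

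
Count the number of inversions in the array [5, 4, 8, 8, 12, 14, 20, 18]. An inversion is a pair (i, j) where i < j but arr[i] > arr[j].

Finding inversions in [5, 4, 8, 8, 12, 14, 20, 18]:

(0, 1): arr[0]=5 > arr[1]=4
(6, 7): arr[6]=20 > arr[7]=18

Total inversions: 2

The array has 2 inversion(s): (0,1), (6,7). Each pair (i,j) satisfies i < j and arr[i] > arr[j].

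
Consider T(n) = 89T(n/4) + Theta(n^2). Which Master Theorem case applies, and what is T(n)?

Master Theorem for T(n) = 89T(n/4) + O(n^2):

a = 89, b = 4, c = 2
log_b(a) = log_4(89) = 3.2379

Case 1: c = 2 < log_4(89) = 3.2379
T(n) = O(n^(log_4 89))

For T(n) = 89T(n/4) + O(n^2): log_4(89) = 3.2379. This is Case 1 of the Master Theorem (c < log_b(a), work dominated by leaves), giving O(n^(log_4 89)).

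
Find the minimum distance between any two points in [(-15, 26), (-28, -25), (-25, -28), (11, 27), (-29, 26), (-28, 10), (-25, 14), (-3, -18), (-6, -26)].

Computing all pairwise distances among 9 points:

d((-15, 26), (-28, -25)) = 52.6308
d((-15, 26), (-25, -28)) = 54.9181
d((-15, 26), (11, 27)) = 26.0192
d((-15, 26), (-29, 26)) = 14.0
d((-15, 26), (-28, 10)) = 20.6155
d((-15, 26), (-25, 14)) = 15.6205
d((-15, 26), (-3, -18)) = 45.607
d((-15, 26), (-6, -26)) = 52.7731
d((-28, -25), (-25, -28)) = 4.2426 <-- minimum
d((-28, -25), (11, 27)) = 65.0
d((-28, -25), (-29, 26)) = 51.0098
d((-28, -25), (-28, 10)) = 35.0
d((-28, -25), (-25, 14)) = 39.1152
d((-28, -25), (-3, -18)) = 25.9615
d((-28, -25), (-6, -26)) = 22.0227
d((-25, -28), (11, 27)) = 65.7343
d((-25, -28), (-29, 26)) = 54.1479
d((-25, -28), (-28, 10)) = 38.1182
d((-25, -28), (-25, 14)) = 42.0
d((-25, -28), (-3, -18)) = 24.1661
d((-25, -28), (-6, -26)) = 19.105
d((11, 27), (-29, 26)) = 40.0125
d((11, 27), (-28, 10)) = 42.5441
d((11, 27), (-25, 14)) = 38.2753
d((11, 27), (-3, -18)) = 47.1275
d((11, 27), (-6, -26)) = 55.6597
d((-29, 26), (-28, 10)) = 16.0312
d((-29, 26), (-25, 14)) = 12.6491
d((-29, 26), (-3, -18)) = 51.1077
d((-29, 26), (-6, -26)) = 56.8595
d((-28, 10), (-25, 14)) = 5.0
d((-28, 10), (-3, -18)) = 37.5366
d((-28, 10), (-6, -26)) = 42.19
d((-25, 14), (-3, -18)) = 38.833
d((-25, 14), (-6, -26)) = 44.2832
d((-3, -18), (-6, -26)) = 8.544

Closest pair: (-28, -25) and (-25, -28) with distance 4.2426

The closest pair is (-28, -25) and (-25, -28) with Euclidean distance 4.2426. For 9 points, brute-force pairwise comparison is shown above. For large n, the divide-and-conquer algorithm (sort by x, recurse on halves, check the dividing strip) achieves O(n log n).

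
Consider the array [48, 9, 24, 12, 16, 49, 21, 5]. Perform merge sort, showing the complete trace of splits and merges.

Merge sort trace:

Split: [48, 9, 24, 12, 16, 49, 21, 5] -> [48, 9, 24, 12] and [16, 49, 21, 5]
  Split: [48, 9, 24, 12] -> [48, 9] and [24, 12]
    Split: [48, 9] -> [48] and [9]
    Merge: [48] + [9] -> [9, 48]
    Split: [24, 12] -> [24] and [12]
    Merge: [24] + [12] -> [12, 24]
  Merge: [9, 48] + [12, 24] -> [9, 12, 24, 48]
  Split: [16, 49, 21, 5] -> [16, 49] and [21, 5]
    Split: [16, 49] -> [16] and [49]
    Merge: [16] + [49] -> [16, 49]
    Split: [21, 5] -> [21] and [5]
    Merge: [21] + [5] -> [5, 21]
  Merge: [16, 49] + [5, 21] -> [5, 16, 21, 49]
Merge: [9, 12, 24, 48] + [5, 16, 21, 49] -> [5, 9, 12, 16, 21, 24, 48, 49]

Final sorted array: [5, 9, 12, 16, 21, 24, 48, 49]

The merge sort proceeds by recursively splitting the array and merging sorted halves.
After all merges, the sorted array is [5, 9, 12, 16, 21, 24, 48, 49].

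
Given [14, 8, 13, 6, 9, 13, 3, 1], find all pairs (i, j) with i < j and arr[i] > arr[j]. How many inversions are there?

Finding inversions in [14, 8, 13, 6, 9, 13, 3, 1]:

(0, 1): arr[0]=14 > arr[1]=8
(0, 2): arr[0]=14 > arr[2]=13
(0, 3): arr[0]=14 > arr[3]=6
(0, 4): arr[0]=14 > arr[4]=9
(0, 5): arr[0]=14 > arr[5]=13
(0, 6): arr[0]=14 > arr[6]=3
(0, 7): arr[0]=14 > arr[7]=1
(1, 3): arr[1]=8 > arr[3]=6
(1, 6): arr[1]=8 > arr[6]=3
(1, 7): arr[1]=8 > arr[7]=1
(2, 3): arr[2]=13 > arr[3]=6
(2, 4): arr[2]=13 > arr[4]=9
(2, 6): arr[2]=13 > arr[6]=3
(2, 7): arr[2]=13 > arr[7]=1
(3, 6): arr[3]=6 > arr[6]=3
(3, 7): arr[3]=6 > arr[7]=1
(4, 6): arr[4]=9 > arr[6]=3
(4, 7): arr[4]=9 > arr[7]=1
(5, 6): arr[5]=13 > arr[6]=3
(5, 7): arr[5]=13 > arr[7]=1
(6, 7): arr[6]=3 > arr[7]=1

Total inversions: 21

The array has 21 inversion(s): (0,1), (0,2), (0,3), (0,4), (0,5), (0,6), (0,7), (1,3), (1,6), (1,7), (2,3), (2,4), (2,6), (2,7), (3,6), (3,7), (4,6), (4,7), (5,6), (5,7), (6,7). Each pair (i,j) satisfies i < j and arr[i] > arr[j].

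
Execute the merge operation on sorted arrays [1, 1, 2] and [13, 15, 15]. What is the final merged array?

Merging process:

Compare 1 vs 13: take 1 from left. Merged: [1]
Compare 1 vs 13: take 1 from left. Merged: [1, 1]
Compare 2 vs 13: take 2 from left. Merged: [1, 1, 2]
Append remaining from right: [13, 15, 15]. Merged: [1, 1, 2, 13, 15, 15]

Final merged array: [1, 1, 2, 13, 15, 15]
Total comparisons: 3

The merged array is [1, 1, 2, 13, 15, 15], requiring 3 comparisons. The merge step runs in O(n) time where n is the total number of elements.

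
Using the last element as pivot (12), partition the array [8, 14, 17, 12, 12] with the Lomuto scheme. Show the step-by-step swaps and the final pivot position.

Lomuto partition with pivot = 12:

Initial array: [8, 14, 17, 12, 12]

arr[0]=8 <= 12: swap with position 0, array becomes [8, 14, 17, 12, 12]
arr[1]=14 > 12: no swap
arr[2]=17 > 12: no swap
arr[3]=12 <= 12: swap with position 1, array becomes [8, 12, 17, 14, 12]

Place pivot at position 2: [8, 12, 12, 14, 17]
Pivot position: 2

After partitioning with pivot 12, the array becomes [8, 12, 12, 14, 17]. The pivot is placed at index 2. All elements to the left of the pivot are <= 12, and all elements to the right are > 12.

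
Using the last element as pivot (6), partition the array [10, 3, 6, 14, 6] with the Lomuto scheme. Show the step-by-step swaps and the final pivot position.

Lomuto partition with pivot = 6:

Initial array: [10, 3, 6, 14, 6]

arr[0]=10 > 6: no swap
arr[1]=3 <= 6: swap with position 0, array becomes [3, 10, 6, 14, 6]
arr[2]=6 <= 6: swap with position 1, array becomes [3, 6, 10, 14, 6]
arr[3]=14 > 6: no swap

Place pivot at position 2: [3, 6, 6, 14, 10]
Pivot position: 2

After partitioning with pivot 6, the array becomes [3, 6, 6, 14, 10]. The pivot is placed at index 2. All elements to the left of the pivot are <= 6, and all elements to the right are > 6.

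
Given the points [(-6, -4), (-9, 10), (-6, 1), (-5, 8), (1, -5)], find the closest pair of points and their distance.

Computing all pairwise distances among 5 points:

d((-6, -4), (-9, 10)) = 14.3178
d((-6, -4), (-6, 1)) = 5.0
d((-6, -4), (-5, 8)) = 12.0416
d((-6, -4), (1, -5)) = 7.0711
d((-9, 10), (-6, 1)) = 9.4868
d((-9, 10), (-5, 8)) = 4.4721 <-- minimum
d((-9, 10), (1, -5)) = 18.0278
d((-6, 1), (-5, 8)) = 7.0711
d((-6, 1), (1, -5)) = 9.2195
d((-5, 8), (1, -5)) = 14.3178

Closest pair: (-9, 10) and (-5, 8) with distance 4.4721

The closest pair is (-9, 10) and (-5, 8) with Euclidean distance 4.4721. For 5 points, brute-force pairwise comparison is shown above. For large n, the divide-and-conquer algorithm (sort by x, recurse on halves, check the dividing strip) achieves O(n log n).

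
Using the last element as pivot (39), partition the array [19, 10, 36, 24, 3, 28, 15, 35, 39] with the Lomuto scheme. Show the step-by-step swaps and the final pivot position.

Lomuto partition with pivot = 39:

Initial array: [19, 10, 36, 24, 3, 28, 15, 35, 39]

arr[0]=19 <= 39: swap with position 0, array becomes [19, 10, 36, 24, 3, 28, 15, 35, 39]
arr[1]=10 <= 39: swap with position 1, array becomes [19, 10, 36, 24, 3, 28, 15, 35, 39]
arr[2]=36 <= 39: swap with position 2, array becomes [19, 10, 36, 24, 3, 28, 15, 35, 39]
arr[3]=24 <= 39: swap with position 3, array becomes [19, 10, 36, 24, 3, 28, 15, 35, 39]
arr[4]=3 <= 39: swap with position 4, array becomes [19, 10, 36, 24, 3, 28, 15, 35, 39]
arr[5]=28 <= 39: swap with position 5, array becomes [19, 10, 36, 24, 3, 28, 15, 35, 39]
arr[6]=15 <= 39: swap with position 6, array becomes [19, 10, 36, 24, 3, 28, 15, 35, 39]
arr[7]=35 <= 39: swap with position 7, array becomes [19, 10, 36, 24, 3, 28, 15, 35, 39]

Place pivot at position 8: [19, 10, 36, 24, 3, 28, 15, 35, 39]
Pivot position: 8

After partitioning with pivot 39, the array becomes [19, 10, 36, 24, 3, 28, 15, 35, 39]. The pivot is placed at index 8. All elements to the left of the pivot are <= 39, and all elements to the right are > 39.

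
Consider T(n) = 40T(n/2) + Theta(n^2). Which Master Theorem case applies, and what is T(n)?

Master Theorem for T(n) = 40T(n/2) + O(n^2):

a = 40, b = 2, c = 2
log_b(a) = log_2(40) = 5.3219

Case 1: c = 2 < log_2(40) = 5.3219
T(n) = O(n^(log_2 40))

For T(n) = 40T(n/2) + O(n^2): log_2(40) = 5.3219. This is Case 1 of the Master Theorem (c < log_b(a), work dominated by leaves), giving O(n^(log_2 40)).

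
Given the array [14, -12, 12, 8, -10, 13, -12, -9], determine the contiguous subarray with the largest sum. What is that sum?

Using Kadane's algorithm on [14, -12, 12, 8, -10, 13, -12, -9]:

Scanning through the array:
Position 1 (value -12): max_ending_here = 2, max_so_far = 14
Position 2 (value 12): max_ending_here = 14, max_so_far = 14
Position 3 (value 8): max_ending_here = 22, max_so_far = 22
Position 4 (value -10): max_ending_here = 12, max_so_far = 22
Position 5 (value 13): max_ending_here = 25, max_so_far = 25
Position 6 (value -12): max_ending_here = 13, max_so_far = 25
Position 7 (value -9): max_ending_here = 4, max_so_far = 25

Maximum subarray: [14, -12, 12, 8, -10, 13]
Maximum sum: 25

The maximum subarray is [14, -12, 12, 8, -10, 13] with sum 25. This subarray runs from index 0 to index 5.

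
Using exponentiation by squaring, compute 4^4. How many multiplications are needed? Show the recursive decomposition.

Computing 4^4 by squaring (build up from 4^1; each line after the first costs one multiplication):

4^1 = 4
4^2 = (4^1)^2 = 4^2 = 16
4^4 = (4^2)^2 = 16^2 = 256

Result: 256
Multiplications needed: 2 (2 lines after 4^1)

4^4 = 256. Using exponentiation by squaring, this requires 2 multiplications. The key idea: if the exponent is even, square the half-power; if odd, multiply by the base once.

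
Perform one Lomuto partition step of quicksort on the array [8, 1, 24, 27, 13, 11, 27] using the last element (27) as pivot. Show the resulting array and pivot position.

Lomuto partition with pivot = 27:

Initial array: [8, 1, 24, 27, 13, 11, 27]

arr[0]=8 <= 27: swap with position 0, array becomes [8, 1, 24, 27, 13, 11, 27]
arr[1]=1 <= 27: swap with position 1, array becomes [8, 1, 24, 27, 13, 11, 27]
arr[2]=24 <= 27: swap with position 2, array becomes [8, 1, 24, 27, 13, 11, 27]
arr[3]=27 <= 27: swap with position 3, array becomes [8, 1, 24, 27, 13, 11, 27]
arr[4]=13 <= 27: swap with position 4, array becomes [8, 1, 24, 27, 13, 11, 27]
arr[5]=11 <= 27: swap with position 5, array becomes [8, 1, 24, 27, 13, 11, 27]

Place pivot at position 6: [8, 1, 24, 27, 13, 11, 27]
Pivot position: 6

After partitioning with pivot 27, the array becomes [8, 1, 24, 27, 13, 11, 27]. The pivot is placed at index 6. All elements to the left of the pivot are <= 27, and all elements to the right are > 27.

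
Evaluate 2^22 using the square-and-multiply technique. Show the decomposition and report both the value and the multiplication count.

Computing 2^22 by squaring (build up from 2^1; each line after the first costs one multiplication):

2^1 = 2
2^2 = (2^1)^2 = 2^2 = 4
2^4 = (2^2)^2 = 4^2 = 16
2^5 = 2 * 2^4 = 2 * 16 = 32
2^10 = (2^5)^2 = 32^2 = 1024
2^11 = 2 * 2^10 = 2 * 1024 = 2048
2^22 = (2^11)^2 = 2048^2 = 4194304

Result: 4194304
Multiplications needed: 6 (6 lines after 2^1)

2^22 = 4194304. Using exponentiation by squaring, this requires 6 multiplications. The key idea: if the exponent is even, square the half-power; if odd, multiply by the base once.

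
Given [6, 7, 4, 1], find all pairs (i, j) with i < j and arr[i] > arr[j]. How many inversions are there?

Finding inversions in [6, 7, 4, 1]:

(0, 2): arr[0]=6 > arr[2]=4
(0, 3): arr[0]=6 > arr[3]=1
(1, 2): arr[1]=7 > arr[2]=4
(1, 3): arr[1]=7 > arr[3]=1
(2, 3): arr[2]=4 > arr[3]=1

Total inversions: 5

The array has 5 inversion(s): (0,2), (0,3), (1,2), (1,3), (2,3). Each pair (i,j) satisfies i < j and arr[i] > arr[j].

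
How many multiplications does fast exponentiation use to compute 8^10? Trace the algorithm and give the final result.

Computing 8^10 by squaring (build up from 8^1; each line after the first costs one multiplication):

8^1 = 8
8^2 = (8^1)^2 = 8^2 = 64
8^4 = (8^2)^2 = 64^2 = 4096
8^5 = 8 * 8^4 = 8 * 4096 = 32768
8^10 = (8^5)^2 = 32768^2 = 1073741824

Result: 1073741824
Multiplications needed: 4 (4 lines after 8^1)

8^10 = 1073741824. Using exponentiation by squaring, this requires 4 multiplications. The key idea: if the exponent is even, square the half-power; if odd, multiply by the base once.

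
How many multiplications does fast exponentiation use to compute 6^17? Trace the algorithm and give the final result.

Computing 6^17 by squaring (build up from 6^1; each line after the first costs one multiplication):

6^1 = 6
6^2 = (6^1)^2 = 6^2 = 36
6^4 = (6^2)^2 = 36^2 = 1296
6^8 = (6^4)^2 = 1296^2 = 1679616
6^16 = (6^8)^2 = 1679616^2 = 2821109907456
6^17 = 6 * 6^16 = 6 * 2821109907456 = 16926659444736

Result: 16926659444736
Multiplications needed: 5 (5 lines after 6^1)

6^17 = 16926659444736. Using exponentiation by squaring, this requires 5 multiplications. The key idea: if the exponent is even, square the half-power; if odd, multiply by the base once.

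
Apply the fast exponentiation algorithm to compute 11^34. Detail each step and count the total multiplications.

Computing 11^34 by squaring (build up from 11^1; each line after the first costs one multiplication):

11^1 = 11
11^2 = (11^1)^2 = 11^2 = 121
11^4 = (11^2)^2 = 121^2 = 14641
11^8 = (11^4)^2 = 14641^2 = 214358881
11^16 = (11^8)^2 = 214358881^2 = 45949729863572161
11^17 = 11 * 11^16 = 11 * 45949729863572161 = 505447028499293771
11^34 = (11^17)^2 = 505447028499293771^2 = 255476698618765889551019445759400441

Result: 255476698618765889551019445759400441
Multiplications needed: 6 (6 lines after 11^1)

11^34 = 255476698618765889551019445759400441. Using exponentiation by squaring, this requires 6 multiplications. The key idea: if the exponent is even, square the half-power; if odd, multiply by the base once.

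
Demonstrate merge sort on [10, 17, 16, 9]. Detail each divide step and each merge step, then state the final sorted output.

Merge sort trace:

Split: [10, 17, 16, 9] -> [10, 17] and [16, 9]
  Split: [10, 17] -> [10] and [17]
  Merge: [10] + [17] -> [10, 17]
  Split: [16, 9] -> [16] and [9]
  Merge: [16] + [9] -> [9, 16]
Merge: [10, 17] + [9, 16] -> [9, 10, 16, 17]

Final sorted array: [9, 10, 16, 17]

The merge sort proceeds by recursively splitting the array and merging sorted halves.
After all merges, the sorted array is [9, 10, 16, 17].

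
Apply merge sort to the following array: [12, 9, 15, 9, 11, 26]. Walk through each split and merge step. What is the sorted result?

Merge sort trace:

Split: [12, 9, 15, 9, 11, 26] -> [12, 9, 15] and [9, 11, 26]
  Split: [12, 9, 15] -> [12] and [9, 15]
    Split: [9, 15] -> [9] and [15]
    Merge: [9] + [15] -> [9, 15]
  Merge: [12] + [9, 15] -> [9, 12, 15]
  Split: [9, 11, 26] -> [9] and [11, 26]
    Split: [11, 26] -> [11] and [26]
    Merge: [11] + [26] -> [11, 26]
  Merge: [9] + [11, 26] -> [9, 11, 26]
Merge: [9, 12, 15] + [9, 11, 26] -> [9, 9, 11, 12, 15, 26]

Final sorted array: [9, 9, 11, 12, 15, 26]

The merge sort proceeds by recursively splitting the array and merging sorted halves.
After all merges, the sorted array is [9, 9, 11, 12, 15, 26].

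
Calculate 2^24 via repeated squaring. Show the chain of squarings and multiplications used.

Computing 2^24 by squaring (build up from 2^1; each line after the first costs one multiplication):

2^1 = 2
2^2 = (2^1)^2 = 2^2 = 4
2^3 = 2 * 2^2 = 2 * 4 = 8
2^6 = (2^3)^2 = 8^2 = 64
2^12 = (2^6)^2 = 64^2 = 4096
2^24 = (2^12)^2 = 4096^2 = 16777216

Result: 16777216
Multiplications needed: 5 (5 lines after 2^1)

2^24 = 16777216. Using exponentiation by squaring, this requires 5 multiplications. The key idea: if the exponent is even, square the half-power; if odd, multiply by the base once.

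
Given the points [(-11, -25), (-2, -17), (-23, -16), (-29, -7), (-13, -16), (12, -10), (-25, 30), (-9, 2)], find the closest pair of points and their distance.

Computing all pairwise distances among 8 points:

d((-11, -25), (-2, -17)) = 12.0416
d((-11, -25), (-23, -16)) = 15.0
d((-11, -25), (-29, -7)) = 25.4558
d((-11, -25), (-13, -16)) = 9.2195 <-- minimum
d((-11, -25), (12, -10)) = 27.4591
d((-11, -25), (-25, 30)) = 56.7539
d((-11, -25), (-9, 2)) = 27.074
d((-2, -17), (-23, -16)) = 21.0238
d((-2, -17), (-29, -7)) = 28.7924
d((-2, -17), (-13, -16)) = 11.0454
d((-2, -17), (12, -10)) = 15.6525
d((-2, -17), (-25, 30)) = 52.3259
d((-2, -17), (-9, 2)) = 20.2485
d((-23, -16), (-29, -7)) = 10.8167
d((-23, -16), (-13, -16)) = 10.0
d((-23, -16), (12, -10)) = 35.5106
d((-23, -16), (-25, 30)) = 46.0435
d((-23, -16), (-9, 2)) = 22.8035
d((-29, -7), (-13, -16)) = 18.3576
d((-29, -7), (12, -10)) = 41.1096
d((-29, -7), (-25, 30)) = 37.2156
d((-29, -7), (-9, 2)) = 21.9317
d((-13, -16), (12, -10)) = 25.7099
d((-13, -16), (-25, 30)) = 47.5395
d((-13, -16), (-9, 2)) = 18.4391
d((12, -10), (-25, 30)) = 54.4885
d((12, -10), (-9, 2)) = 24.1868
d((-25, 30), (-9, 2)) = 32.249

Closest pair: (-11, -25) and (-13, -16) with distance 9.2195

The closest pair is (-11, -25) and (-13, -16) with Euclidean distance 9.2195. For 8 points, brute-force pairwise comparison is shown above. For large n, the divide-and-conquer algorithm (sort by x, recurse on halves, check the dividing strip) achieves O(n log n).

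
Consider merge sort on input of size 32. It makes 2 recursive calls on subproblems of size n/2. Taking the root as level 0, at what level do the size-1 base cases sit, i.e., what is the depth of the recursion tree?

For divide and conquer with division factor 2:

Problem sizes at each level:
Level 0: 32
Level 1: 16
Level 2: 8
Level 3: 4
Level 4: 2
Level 5: 1

The root is level 0 and the size-1 base case is level 5 (the tree spans levels 0 through 5, i.e. 6 levels counting the root), so the depth is the number of divisions: log_2(32) = 5

The recursion tree depth is log_2(32) = 5. At each level, the problem size is divided by 2, so it takes 5 divisions to reduce to a base case of size 1. The algorithm makes 2 recursive calls at each level.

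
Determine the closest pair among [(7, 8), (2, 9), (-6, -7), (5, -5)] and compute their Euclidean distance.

Computing all pairwise distances among 4 points:

d((7, 8), (2, 9)) = 5.099 <-- minimum
d((7, 8), (-6, -7)) = 19.8494
d((7, 8), (5, -5)) = 13.1529
d((2, 9), (-6, -7)) = 17.8885
d((2, 9), (5, -5)) = 14.3178
d((-6, -7), (5, -5)) = 11.1803

Closest pair: (7, 8) and (2, 9) with distance 5.099

The closest pair is (7, 8) and (2, 9) with Euclidean distance 5.099. For 4 points, brute-force pairwise comparison is shown above. For large n, the divide-and-conquer algorithm (sort by x, recurse on halves, check the dividing strip) achieves O(n log n).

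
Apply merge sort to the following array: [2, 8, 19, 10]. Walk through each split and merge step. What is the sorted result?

Merge sort trace:

Split: [2, 8, 19, 10] -> [2, 8] and [19, 10]
  Split: [2, 8] -> [2] and [8]
  Merge: [2] + [8] -> [2, 8]
  Split: [19, 10] -> [19] and [10]
  Merge: [19] + [10] -> [10, 19]
Merge: [2, 8] + [10, 19] -> [2, 8, 10, 19]

Final sorted array: [2, 8, 10, 19]

The merge sort proceeds by recursively splitting the array and merging sorted halves.
After all merges, the sorted array is [2, 8, 10, 19].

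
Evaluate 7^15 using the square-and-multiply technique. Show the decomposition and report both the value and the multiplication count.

Computing 7^15 by squaring (build up from 7^1; each line after the first costs one multiplication):

7^1 = 7
7^2 = (7^1)^2 = 7^2 = 49
7^3 = 7 * 7^2 = 7 * 49 = 343
7^6 = (7^3)^2 = 343^2 = 117649
7^7 = 7 * 7^6 = 7 * 117649 = 823543
7^14 = (7^7)^2 = 823543^2 = 678223072849
7^15 = 7 * 7^14 = 7 * 678223072849 = 4747561509943

Result: 4747561509943
Multiplications needed: 6 (6 lines after 7^1)

7^15 = 4747561509943. Using exponentiation by squaring, this requires 6 multiplications. The key idea: if the exponent is even, square the half-power; if odd, multiply by the base once.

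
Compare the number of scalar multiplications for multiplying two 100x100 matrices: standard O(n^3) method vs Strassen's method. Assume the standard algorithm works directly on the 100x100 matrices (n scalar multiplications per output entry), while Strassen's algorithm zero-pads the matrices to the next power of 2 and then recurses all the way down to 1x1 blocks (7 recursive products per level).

Matrix multiplication for 100x100 matrices:

Strassen's algorithm requires power-of-2 dimensions. Pad 100x100 to 128x128 (next power of 2).

Standard algorithm: 100^3 = 1000000 multiplications
Strassen's algorithm: 7^(log2(128)) = 7^7 = 823543 multiplications
Savings: 1000000 - 823543 = 176457 multiplications

Standard: 1000000 multiplications (100^3). Strassen: 823543 multiplications (7^7, after padding to 128x128). Strassen reduces 8 recursive multiplications to 7 at each level.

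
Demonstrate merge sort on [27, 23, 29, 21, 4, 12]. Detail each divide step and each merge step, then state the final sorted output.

Merge sort trace:

Split: [27, 23, 29, 21, 4, 12] -> [27, 23, 29] and [21, 4, 12]
  Split: [27, 23, 29] -> [27] and [23, 29]
    Split: [23, 29] -> [23] and [29]
    Merge: [23] + [29] -> [23, 29]
  Merge: [27] + [23, 29] -> [23, 27, 29]
  Split: [21, 4, 12] -> [21] and [4, 12]
    Split: [4, 12] -> [4] and [12]
    Merge: [4] + [12] -> [4, 12]
  Merge: [21] + [4, 12] -> [4, 12, 21]
Merge: [23, 27, 29] + [4, 12, 21] -> [4, 12, 21, 23, 27, 29]

Final sorted array: [4, 12, 21, 23, 27, 29]

The merge sort proceeds by recursively splitting the array and merging sorted halves.
After all merges, the sorted array is [4, 12, 21, 23, 27, 29].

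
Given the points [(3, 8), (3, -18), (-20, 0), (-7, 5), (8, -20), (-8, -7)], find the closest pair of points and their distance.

Computing all pairwise distances among 6 points:

d((3, 8), (3, -18)) = 26.0
d((3, 8), (-20, 0)) = 24.3516
d((3, 8), (-7, 5)) = 10.4403
d((3, 8), (8, -20)) = 28.4429
d((3, 8), (-8, -7)) = 18.6011
d((3, -18), (-20, 0)) = 29.2062
d((3, -18), (-7, 5)) = 25.0799
d((3, -18), (8, -20)) = 5.3852 <-- minimum
d((3, -18), (-8, -7)) = 15.5563
d((-20, 0), (-7, 5)) = 13.9284
d((-20, 0), (8, -20)) = 34.4093
d((-20, 0), (-8, -7)) = 13.8924
d((-7, 5), (8, -20)) = 29.1548
d((-7, 5), (-8, -7)) = 12.0416
d((8, -20), (-8, -7)) = 20.6155

Closest pair: (3, -18) and (8, -20) with distance 5.3852

The closest pair is (3, -18) and (8, -20) with Euclidean distance 5.3852. For 6 points, brute-force pairwise comparison is shown above. For large n, the divide-and-conquer algorithm (sort by x, recurse on halves, check the dividing strip) achieves O(n log n).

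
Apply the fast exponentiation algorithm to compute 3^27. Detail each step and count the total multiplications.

Computing 3^27 by squaring (build up from 3^1; each line after the first costs one multiplication):

3^1 = 3
3^2 = (3^1)^2 = 3^2 = 9
3^3 = 3 * 3^2 = 3 * 9 = 27
3^6 = (3^3)^2 = 27^2 = 729
3^12 = (3^6)^2 = 729^2 = 531441
3^13 = 3 * 3^12 = 3 * 531441 = 1594323
3^26 = (3^13)^2 = 1594323^2 = 2541865828329
3^27 = 3 * 3^26 = 3 * 2541865828329 = 7625597484987

Result: 7625597484987
Multiplications needed: 7 (7 lines after 3^1)

3^27 = 7625597484987. Using exponentiation by squaring, this requires 7 multiplications. The key idea: if the exponent is even, square the half-power; if odd, multiply by the base once.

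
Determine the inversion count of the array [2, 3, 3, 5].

Finding inversions in [2, 3, 3, 5]:


Total inversions: 0

The array has 0 inversions. It is already sorted.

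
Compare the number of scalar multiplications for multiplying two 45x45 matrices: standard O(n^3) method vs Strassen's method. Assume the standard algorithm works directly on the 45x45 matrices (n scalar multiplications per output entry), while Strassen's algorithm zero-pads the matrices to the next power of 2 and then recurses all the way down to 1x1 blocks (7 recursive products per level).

Matrix multiplication for 45x45 matrices:

Strassen's algorithm requires power-of-2 dimensions. Pad 45x45 to 64x64 (next power of 2).

Standard algorithm: 45^3 = 91125 multiplications
Strassen's algorithm: 7^(log2(64)) = 7^6 = 117649 multiplications
Difference: 91125 - 117649 = -26524 (Strassen uses MORE here due to padding overhead — for small or just-over-power-of-2 n, padding can outweigh the per-level savings)

Standard: 91125 multiplications (45^3). Strassen: 117649 multiplications (7^6, after padding to 64x64). Strassen reduces 8 recursive multiplications to 7 at each level.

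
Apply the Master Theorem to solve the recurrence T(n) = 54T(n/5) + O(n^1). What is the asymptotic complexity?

Master Theorem for T(n) = 54T(n/5) + O(n^1):

a = 54, b = 5, c = 1
log_b(a) = log_5(54) = 2.4785

Case 1: c = 1 < log_5(54) = 2.4785
T(n) = O(n^(log_5 54))

For T(n) = 54T(n/5) + O(n^1): log_5(54) = 2.4785. This is Case 1 of the Master Theorem (c < log_b(a), work dominated by leaves), giving O(n^(log_5 54)).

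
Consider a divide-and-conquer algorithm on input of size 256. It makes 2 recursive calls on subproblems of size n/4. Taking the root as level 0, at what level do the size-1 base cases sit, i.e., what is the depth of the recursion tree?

For divide and conquer with division factor 4:

Problem sizes at each level:
Level 0: 256
Level 1: 64
Level 2: 16
Level 3: 4
Level 4: 1

The root is level 0 and the size-1 base case is level 4 (the tree spans levels 0 through 4, i.e. 5 levels counting the root), so the depth is the number of divisions: log_4(256) = 4

The recursion tree depth is log_4(256) = 4. At each level, the problem size is divided by 4, so it takes 4 divisions to reduce to a base case of size 1. The algorithm makes 2 recursive calls at each level.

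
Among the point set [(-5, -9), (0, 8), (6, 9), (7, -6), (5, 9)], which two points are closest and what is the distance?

Computing all pairwise distances among 5 points:

d((-5, -9), (0, 8)) = 17.72
d((-5, -9), (6, 9)) = 21.095
d((-5, -9), (7, -6)) = 12.3693
d((-5, -9), (5, 9)) = 20.5913
d((0, 8), (6, 9)) = 6.0828
d((0, 8), (7, -6)) = 15.6525
d((0, 8), (5, 9)) = 5.099
d((6, 9), (7, -6)) = 15.0333
d((6, 9), (5, 9)) = 1.0 <-- minimum
d((7, -6), (5, 9)) = 15.1327

Closest pair: (6, 9) and (5, 9) with distance 1.0

The closest pair is (6, 9) and (5, 9) with Euclidean distance 1.0. For 5 points, brute-force pairwise comparison is shown above. For large n, the divide-and-conquer algorithm (sort by x, recurse on halves, check the dividing strip) achieves O(n log n).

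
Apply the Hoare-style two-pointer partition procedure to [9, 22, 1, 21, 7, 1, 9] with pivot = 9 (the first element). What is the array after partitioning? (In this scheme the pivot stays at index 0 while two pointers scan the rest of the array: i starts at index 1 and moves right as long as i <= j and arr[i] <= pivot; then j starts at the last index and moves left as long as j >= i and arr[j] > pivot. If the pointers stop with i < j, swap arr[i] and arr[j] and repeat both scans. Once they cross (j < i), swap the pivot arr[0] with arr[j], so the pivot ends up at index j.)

Hoare-style two-pointer partition with pivot = 9:

Initial array: [9, 22, 1, 21, 7, 1, 9]

Pointers start at i = 1, j = 6.
i stops at index 1 (arr[1]=22 > 9), j stops at index 6 (arr[6]=9 <= 9): swap arr[1] and arr[6], array becomes [9, 9, 1, 21, 7, 1, 22]
i stops at index 3 (arr[3]=21 > 9), j stops at index 5 (arr[5]=1 <= 9): swap arr[3] and arr[5], array becomes [9, 9, 1, 1, 7, 21, 22]
i ends at 5, j ends at 4: the pointers have crossed (j < i), so scanning stops.

Swap pivot arr[0] with arr[4] to place pivot at position 4: [7, 9, 1, 1, 9, 21, 22]
Pivot position: 4

After partitioning with pivot 9, the array becomes [7, 9, 1, 1, 9, 21, 22]. The pivot is placed at index 4. All elements to the left of the pivot are <= 9, and all elements to the right are > 9.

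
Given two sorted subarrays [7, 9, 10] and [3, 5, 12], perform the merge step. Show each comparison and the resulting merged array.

Merging process:

Compare 7 vs 3: take 3 from right. Merged: [3]
Compare 7 vs 5: take 5 from right. Merged: [3, 5]
Compare 7 vs 12: take 7 from left. Merged: [3, 5, 7]
Compare 9 vs 12: take 9 from left. Merged: [3, 5, 7, 9]
Compare 10 vs 12: take 10 from left. Merged: [3, 5, 7, 9, 10]
Append remaining from right: [12]. Merged: [3, 5, 7, 9, 10, 12]

Final merged array: [3, 5, 7, 9, 10, 12]
Total comparisons: 5

The merged array is [3, 5, 7, 9, 10, 12], requiring 5 comparisons. The merge step runs in O(n) time where n is the total number of elements.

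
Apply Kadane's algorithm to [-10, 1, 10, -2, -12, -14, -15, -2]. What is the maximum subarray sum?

Using Kadane's algorithm on [-10, 1, 10, -2, -12, -14, -15, -2]:

Scanning through the array:
Position 1 (value 1): max_ending_here = 1, max_so_far = 1
Position 2 (value 10): max_ending_here = 11, max_so_far = 11
Position 3 (value -2): max_ending_here = 9, max_so_far = 11
Position 4 (value -12): max_ending_here = -3, max_so_far = 11
Position 5 (value -14): max_ending_here = -14, max_so_far = 11
Position 6 (value -15): max_ending_here = -15, max_so_far = 11
Position 7 (value -2): max_ending_here = -2, max_so_far = 11

Maximum subarray: [1, 10]
Maximum sum: 11

The maximum subarray is [1, 10] with sum 11. This subarray runs from index 1 to index 2.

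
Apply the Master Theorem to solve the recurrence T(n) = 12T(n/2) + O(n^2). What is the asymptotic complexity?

Master Theorem for T(n) = 12T(n/2) + O(n^2):

a = 12, b = 2, c = 2
log_b(a) = log_2(12) = 3.5850

Case 1: c = 2 < log_2(12) = 3.5850
T(n) = O(n^(log_2 12))

For T(n) = 12T(n/2) + O(n^2): log_2(12) = 3.5850. This is Case 1 of the Master Theorem (c < log_b(a), work dominated by leaves), giving O(n^(log_2 12)).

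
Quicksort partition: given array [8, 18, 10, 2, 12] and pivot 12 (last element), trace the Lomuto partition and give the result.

Lomuto partition with pivot = 12:

Initial array: [8, 18, 10, 2, 12]

arr[0]=8 <= 12: swap with position 0, array becomes [8, 18, 10, 2, 12]
arr[1]=18 > 12: no swap
arr[2]=10 <= 12: swap with position 1, array becomes [8, 10, 18, 2, 12]
arr[3]=2 <= 12: swap with position 2, array becomes [8, 10, 2, 18, 12]

Place pivot at position 3: [8, 10, 2, 12, 18]
Pivot position: 3

After partitioning with pivot 12, the array becomes [8, 10, 2, 12, 18]. The pivot is placed at index 3. All elements to the left of the pivot are <= 12, and all elements to the right are > 12.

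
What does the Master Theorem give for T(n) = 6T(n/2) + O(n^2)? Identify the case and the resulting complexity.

Master Theorem for T(n) = 6T(n/2) + O(n^2):

a = 6, b = 2, c = 2
log_b(a) = log_2(6) = 2.5850

Case 1: c = 2 < log_2(6) = 2.5850
T(n) = O(n^(log_2 6))

For T(n) = 6T(n/2) + O(n^2): log_2(6) = 2.5850. This is Case 1 of the Master Theorem (c < log_b(a), work dominated by leaves), giving O(n^(log_2 6)).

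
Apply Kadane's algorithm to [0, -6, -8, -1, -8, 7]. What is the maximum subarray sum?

Using Kadane's algorithm on [0, -6, -8, -1, -8, 7]:

Scanning through the array:
Position 1 (value -6): max_ending_here = -6, max_so_far = 0
Position 2 (value -8): max_ending_here = -8, max_so_far = 0
Position 3 (value -1): max_ending_here = -1, max_so_far = 0
Position 4 (value -8): max_ending_here = -8, max_so_far = 0
Position 5 (value 7): max_ending_here = 7, max_so_far = 7

Maximum subarray: [7]
Maximum sum: 7

The maximum subarray is [7] with sum 7. This subarray runs from index 5 to index 5.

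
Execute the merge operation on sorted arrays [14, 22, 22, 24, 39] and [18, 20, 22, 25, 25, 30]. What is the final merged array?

Merging process:

Compare 14 vs 18: take 14 from left. Merged: [14]
Compare 22 vs 18: take 18 from right. Merged: [14, 18]
Compare 22 vs 20: take 20 from right. Merged: [14, 18, 20]
Compare 22 vs 22: take 22 from left. Merged: [14, 18, 20, 22]
Compare 22 vs 22: take 22 from left. Merged: [14, 18, 20, 22, 22]
Compare 24 vs 22: take 22 from right. Merged: [14, 18, 20, 22, 22, 22]
Compare 24 vs 25: take 24 from left. Merged: [14, 18, 20, 22, 22, 22, 24]
Compare 39 vs 25: take 25 from right. Merged: [14, 18, 20, 22, 22, 22, 24, 25]
Compare 39 vs 25: take 25 from right. Merged: [14, 18, 20, 22, 22, 22, 24, 25, 25]
Compare 39 vs 30: take 30 from right. Merged: [14, 18, 20, 22, 22, 22, 24, 25, 25, 30]
Append remaining from left: [39]. Merged: [14, 18, 20, 22, 22, 22, 24, 25, 25, 30, 39]

Final merged array: [14, 18, 20, 22, 22, 22, 24, 25, 25, 30, 39]
Total comparisons: 10

The merged array is [14, 18, 20, 22, 22, 22, 24, 25, 25, 30, 39], requiring 10 comparisons. The merge step runs in O(n) time where n is the total number of elements.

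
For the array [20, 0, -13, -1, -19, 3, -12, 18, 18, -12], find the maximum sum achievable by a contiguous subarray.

Using Kadane's algorithm on [20, 0, -13, -1, -19, 3, -12, 18, 18, -12]:

Scanning through the array:
Position 1 (value 0): max_ending_here = 20, max_so_far = 20
Position 2 (value -13): max_ending_here = 7, max_so_far = 20
Position 3 (value -1): max_ending_here = 6, max_so_far = 20
Position 4 (value -19): max_ending_here = -13, max_so_far = 20
Position 5 (value 3): max_ending_here = 3, max_so_far = 20
Position 6 (value -12): max_ending_here = -9, max_so_far = 20
Position 7 (value 18): max_ending_here = 18, max_so_far = 20
Position 8 (value 18): max_ending_here = 36, max_so_far = 36
Position 9 (value -12): max_ending_here = 24, max_so_far = 36

Maximum subarray: [18, 18]
Maximum sum: 36

The maximum subarray is [18, 18] with sum 36. This subarray runs from index 7 to index 8.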